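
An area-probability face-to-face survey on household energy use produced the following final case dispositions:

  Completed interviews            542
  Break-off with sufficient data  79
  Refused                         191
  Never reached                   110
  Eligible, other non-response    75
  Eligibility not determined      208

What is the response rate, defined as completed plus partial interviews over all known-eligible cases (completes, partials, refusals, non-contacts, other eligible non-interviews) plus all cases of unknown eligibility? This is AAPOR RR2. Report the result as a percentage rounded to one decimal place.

51.5%

Numerator: 542 + 79 = 621
Denominator: 542 + 79 + 191 + 110 + 75 + 208 = 1205
RR2 = 621 / 1205 = 0.5154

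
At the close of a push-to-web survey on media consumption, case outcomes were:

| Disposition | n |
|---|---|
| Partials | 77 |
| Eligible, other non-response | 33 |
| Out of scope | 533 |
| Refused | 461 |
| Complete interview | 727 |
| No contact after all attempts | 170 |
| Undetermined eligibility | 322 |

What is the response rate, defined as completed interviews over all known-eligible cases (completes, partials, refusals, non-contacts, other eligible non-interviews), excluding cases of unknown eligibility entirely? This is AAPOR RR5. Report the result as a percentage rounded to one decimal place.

49.5%

Numerator: 727
Denominator: 727 + 77 + 461 + 170 + 33 = 1468
RR5 = 727 / 1468 = 0.4952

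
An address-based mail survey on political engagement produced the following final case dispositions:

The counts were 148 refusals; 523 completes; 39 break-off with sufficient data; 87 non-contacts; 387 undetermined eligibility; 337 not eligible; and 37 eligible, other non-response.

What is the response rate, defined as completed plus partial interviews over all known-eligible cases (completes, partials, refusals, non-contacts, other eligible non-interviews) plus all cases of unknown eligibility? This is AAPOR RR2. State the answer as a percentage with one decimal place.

46.0%

Numerator: 523 + 39 = 562
Denominator: 523 + 39 + 148 + 87 + 37 + 387 = 1221
RR2 = 562 / 1221 = 0.4603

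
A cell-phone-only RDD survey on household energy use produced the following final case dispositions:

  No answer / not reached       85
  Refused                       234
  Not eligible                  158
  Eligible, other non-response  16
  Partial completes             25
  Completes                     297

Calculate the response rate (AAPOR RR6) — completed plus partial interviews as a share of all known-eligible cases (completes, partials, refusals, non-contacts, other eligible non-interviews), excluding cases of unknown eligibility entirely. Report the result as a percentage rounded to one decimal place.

49.0%

Numerator = 297 + 25 = 322
Denom = 297 + 25 + 234 + 85 + 16 = 657
RR6 = 322 / 657 = 0.4901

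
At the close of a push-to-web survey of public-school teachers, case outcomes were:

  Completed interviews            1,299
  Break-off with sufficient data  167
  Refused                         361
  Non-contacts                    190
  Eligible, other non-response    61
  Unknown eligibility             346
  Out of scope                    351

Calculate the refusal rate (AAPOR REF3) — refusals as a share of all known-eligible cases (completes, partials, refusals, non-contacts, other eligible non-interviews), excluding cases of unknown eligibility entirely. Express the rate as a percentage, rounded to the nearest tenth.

Num → 361
Base → 1299 + 167 + 361 + 190 + 61 = 2078
REF3 = 361 / 2078 = 0.1737

17.4%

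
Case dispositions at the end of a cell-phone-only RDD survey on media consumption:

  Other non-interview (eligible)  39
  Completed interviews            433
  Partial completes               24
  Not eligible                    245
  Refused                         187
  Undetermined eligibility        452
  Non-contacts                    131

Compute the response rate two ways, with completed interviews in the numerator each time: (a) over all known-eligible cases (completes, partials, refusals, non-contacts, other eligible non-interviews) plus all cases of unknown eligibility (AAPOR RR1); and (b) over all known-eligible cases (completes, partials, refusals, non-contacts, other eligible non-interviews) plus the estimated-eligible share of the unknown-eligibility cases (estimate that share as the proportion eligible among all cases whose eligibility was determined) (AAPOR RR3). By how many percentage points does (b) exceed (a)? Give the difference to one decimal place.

Top: 433
Denom: 433 + 24 + 187 + 131 + 39 + 452 = 1266
RR1 = 433 / 1266 = 0.3420
Known eligible: 433 + 24 + 187 + 131 + 39 = 814
e = 814 / (814 + 245) = 814 / 1059 = 0.7686
Eligible share of unknowns: 0.7686 × 452 = 347.41
Denom: 814 + 347.41 = 1161.41
RR3 = 433 / 1161.41 = 0.3728
Difference = 37.28 − 34.20 = 3.08 percentage points

3.1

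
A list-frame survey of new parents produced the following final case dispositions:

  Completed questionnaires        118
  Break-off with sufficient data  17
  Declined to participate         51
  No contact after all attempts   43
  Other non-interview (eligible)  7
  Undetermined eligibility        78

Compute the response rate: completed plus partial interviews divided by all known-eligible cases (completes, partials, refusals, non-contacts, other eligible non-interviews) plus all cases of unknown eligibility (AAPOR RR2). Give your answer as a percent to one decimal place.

43.0%

Top → 118 + 17 = 135
Denominator → 118 + 17 + 51 + 43 + 7 + 78 = 314
RR2 = 135 / 314 = 0.4299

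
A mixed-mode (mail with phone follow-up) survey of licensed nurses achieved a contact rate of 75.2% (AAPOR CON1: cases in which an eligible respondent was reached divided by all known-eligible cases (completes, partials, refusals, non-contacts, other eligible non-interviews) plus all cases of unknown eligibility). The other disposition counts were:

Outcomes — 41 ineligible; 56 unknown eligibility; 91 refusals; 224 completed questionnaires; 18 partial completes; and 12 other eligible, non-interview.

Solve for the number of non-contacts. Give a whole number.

58

Numerator → 224 + 18 + 91 + 12 = 345
CON1 = 345 / D = 0.752
D = 345 / 0.752 = 458.8
Rest of base = 401
non-contacts = 458.8 − 401 ≈ 58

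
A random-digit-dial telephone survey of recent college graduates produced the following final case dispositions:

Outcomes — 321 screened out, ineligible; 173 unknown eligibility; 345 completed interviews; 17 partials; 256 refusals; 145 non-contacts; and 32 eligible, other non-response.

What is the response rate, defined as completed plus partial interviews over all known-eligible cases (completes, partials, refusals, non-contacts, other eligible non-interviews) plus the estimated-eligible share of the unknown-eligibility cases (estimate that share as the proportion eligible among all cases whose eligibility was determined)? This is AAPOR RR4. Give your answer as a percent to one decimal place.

Top → 345 + 17 = 362
Known eligible → 345 + 17 + 256 + 145 + 32 = 795
e = 795 / (795 + 321) = 795 / 1116 = 0.7124
e × U → 0.7124 × 173 = 123.25
Denom → 795 + 123.25 = 918.25
RR4 = 362 / 918.25 = 0.3942

39.4%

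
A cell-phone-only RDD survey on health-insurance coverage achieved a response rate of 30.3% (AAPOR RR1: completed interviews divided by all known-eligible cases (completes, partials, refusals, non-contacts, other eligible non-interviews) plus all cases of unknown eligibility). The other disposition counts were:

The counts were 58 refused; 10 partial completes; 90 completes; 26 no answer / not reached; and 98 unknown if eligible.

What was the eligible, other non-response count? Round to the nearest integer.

RR1 = 90 / D = 0.303
D = 90 / 0.303 = 297.0
Remaining denominator categories sum to 282
eligible, other non-response = 297.0 − 282 ≈ 15

15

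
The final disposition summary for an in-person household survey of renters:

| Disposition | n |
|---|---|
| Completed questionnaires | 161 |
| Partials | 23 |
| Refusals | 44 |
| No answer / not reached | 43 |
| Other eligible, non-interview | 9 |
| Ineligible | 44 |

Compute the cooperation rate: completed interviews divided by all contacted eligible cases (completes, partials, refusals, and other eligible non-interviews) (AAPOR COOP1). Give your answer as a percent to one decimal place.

Top → 161
Denom → 161 + 23 + 44 + 9 = 237
COOP1 = 161 / 237 = 0.6793

67.9%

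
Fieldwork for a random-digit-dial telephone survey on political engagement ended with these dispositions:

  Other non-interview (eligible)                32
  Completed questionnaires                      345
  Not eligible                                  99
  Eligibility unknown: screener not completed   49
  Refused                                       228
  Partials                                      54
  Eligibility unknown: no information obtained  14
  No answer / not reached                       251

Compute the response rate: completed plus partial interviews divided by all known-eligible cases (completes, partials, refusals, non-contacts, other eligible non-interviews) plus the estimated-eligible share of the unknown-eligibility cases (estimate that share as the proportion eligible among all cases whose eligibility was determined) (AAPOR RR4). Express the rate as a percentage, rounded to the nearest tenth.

41.3%

Undetermined eligibility = 49 + 14 = 63
Top = 345 + 54 = 399
Eligible (known) = 345 + 54 + 228 + 251 + 32 = 910
e = 910 / (910 + 99) = 910 / 1009 = 0.9019
e × U = 0.9019 × 63 = 56.82
Denom = 910 + 56.82 = 966.82
RR4 = 399 / 966.82 = 0.4127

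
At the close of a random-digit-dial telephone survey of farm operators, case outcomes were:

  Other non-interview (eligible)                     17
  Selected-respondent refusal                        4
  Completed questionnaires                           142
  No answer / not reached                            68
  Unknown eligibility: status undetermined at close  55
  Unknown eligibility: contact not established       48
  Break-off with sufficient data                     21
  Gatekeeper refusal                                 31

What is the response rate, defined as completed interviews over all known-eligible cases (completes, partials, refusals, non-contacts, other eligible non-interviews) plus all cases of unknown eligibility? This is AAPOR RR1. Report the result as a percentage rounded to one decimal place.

36.8%

Refusals = 31 + 4 = 35
Undetermined eligibility = 48 + 55 = 103
Top = 142
Denominator = 142 + 21 + 35 + 68 + 17 + 103 = 386
RR1 = 142 / 386 = 0.3679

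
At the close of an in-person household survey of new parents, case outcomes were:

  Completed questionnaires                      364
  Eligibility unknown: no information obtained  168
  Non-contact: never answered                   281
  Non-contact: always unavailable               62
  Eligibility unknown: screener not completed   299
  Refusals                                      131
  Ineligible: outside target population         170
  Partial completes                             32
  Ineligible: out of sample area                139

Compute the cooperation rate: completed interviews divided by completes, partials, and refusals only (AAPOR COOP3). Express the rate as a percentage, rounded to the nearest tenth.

69.1%

Non-contacts = 281 + 62 = 343
Unknown if eligible = 299 + 168 = 467
Screened out, ineligible = 170 + 139 = 309
Num → 364
Base → 364 + 32 + 131 = 527
COOP3 = 364 / 527 = 0.6907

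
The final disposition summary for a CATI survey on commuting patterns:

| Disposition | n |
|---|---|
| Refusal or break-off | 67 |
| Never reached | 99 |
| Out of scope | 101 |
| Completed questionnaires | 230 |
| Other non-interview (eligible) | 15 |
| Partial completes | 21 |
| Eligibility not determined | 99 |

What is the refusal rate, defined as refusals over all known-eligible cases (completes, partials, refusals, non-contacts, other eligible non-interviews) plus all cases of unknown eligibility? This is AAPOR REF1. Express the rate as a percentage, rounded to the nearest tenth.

Top → 67
Denominator → 230 + 21 + 67 + 99 + 15 + 99 = 531
REF1 = 67 / 531 = 0.1262

12.6%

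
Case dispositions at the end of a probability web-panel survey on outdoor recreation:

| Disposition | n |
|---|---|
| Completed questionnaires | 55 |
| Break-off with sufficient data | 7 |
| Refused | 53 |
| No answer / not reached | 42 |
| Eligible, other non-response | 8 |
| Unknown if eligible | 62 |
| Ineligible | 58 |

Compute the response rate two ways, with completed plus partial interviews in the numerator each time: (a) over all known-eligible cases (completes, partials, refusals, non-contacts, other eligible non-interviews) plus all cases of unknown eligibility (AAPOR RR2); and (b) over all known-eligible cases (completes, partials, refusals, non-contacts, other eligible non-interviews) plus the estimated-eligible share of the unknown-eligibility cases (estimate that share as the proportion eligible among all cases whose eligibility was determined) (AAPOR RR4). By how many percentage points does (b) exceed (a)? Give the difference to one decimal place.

2.1

Num: 55 + 7 = 62
Denominator: 55 + 7 + 53 + 42 + 8 + 62 = 227
RR2 = 62 / 227 = 0.2731
Eligible (known): 55 + 7 + 53 + 42 + 8 = 165
e = 165 / (165 + 58) = 165 / 223 = 0.7399
Eligible share of unknowns: 0.7399 × 62 = 45.87
Denominator: 165 + 45.87 = 210.87
RR4 = 62 / 210.87 = 0.2940
Difference = 29.40 − 27.31 = 2.09 percentage points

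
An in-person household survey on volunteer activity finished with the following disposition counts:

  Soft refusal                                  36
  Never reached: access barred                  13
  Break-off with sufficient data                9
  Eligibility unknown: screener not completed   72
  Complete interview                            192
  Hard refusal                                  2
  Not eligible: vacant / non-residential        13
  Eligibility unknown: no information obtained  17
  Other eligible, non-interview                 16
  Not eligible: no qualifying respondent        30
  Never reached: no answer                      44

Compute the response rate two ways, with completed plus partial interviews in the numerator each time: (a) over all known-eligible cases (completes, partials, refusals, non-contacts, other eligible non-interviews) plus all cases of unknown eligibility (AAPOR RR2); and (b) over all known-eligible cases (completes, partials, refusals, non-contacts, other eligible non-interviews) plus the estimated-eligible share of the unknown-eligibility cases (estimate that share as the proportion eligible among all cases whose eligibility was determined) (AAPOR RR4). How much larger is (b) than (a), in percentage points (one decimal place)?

Refusal or break-off = 2 + 36 = 38
Never reached = 44 + 13 = 57
Eligibility not determined = 72 + 17 = 89
Screened out, ineligible = 30 + 13 = 43
Num = 192 + 9 = 201
Denominator = 192 + 9 + 38 + 57 + 16 + 89 = 401
RR2 = 201 / 401 = 0.5012
Determined eligible = 192 + 9 + 38 + 57 + 16 = 312
e = 312 / (312 + 43) = 312 / 355 = 0.8789
Estimated eligible among unknowns = 0.8789 × 89 = 78.22
Denominator = 312 + 78.22 = 390.22
RR4 = 201 / 390.22 = 0.5151
Difference = 51.51 − 50.12 = 1.39 percentage points

1.4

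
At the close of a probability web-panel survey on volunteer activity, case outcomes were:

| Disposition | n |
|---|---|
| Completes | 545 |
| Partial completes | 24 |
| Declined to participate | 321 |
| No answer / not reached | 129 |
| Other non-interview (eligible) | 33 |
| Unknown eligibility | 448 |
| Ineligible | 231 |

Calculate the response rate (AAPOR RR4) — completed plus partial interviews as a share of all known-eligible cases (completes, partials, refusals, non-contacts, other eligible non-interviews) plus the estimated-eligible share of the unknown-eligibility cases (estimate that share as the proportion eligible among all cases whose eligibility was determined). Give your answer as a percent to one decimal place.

Top = 545 + 24 = 569
Eligible (known) = 545 + 24 + 321 + 129 + 33 = 1052
e = 1052 / (1052 + 231) = 1052 / 1283 = 0.8200
Eligible share of unknowns = 0.8200 × 448 = 367.36
Base = 1052 + 367.36 = 1419.36
RR4 = 569 / 1419.36 = 0.4009

40.1%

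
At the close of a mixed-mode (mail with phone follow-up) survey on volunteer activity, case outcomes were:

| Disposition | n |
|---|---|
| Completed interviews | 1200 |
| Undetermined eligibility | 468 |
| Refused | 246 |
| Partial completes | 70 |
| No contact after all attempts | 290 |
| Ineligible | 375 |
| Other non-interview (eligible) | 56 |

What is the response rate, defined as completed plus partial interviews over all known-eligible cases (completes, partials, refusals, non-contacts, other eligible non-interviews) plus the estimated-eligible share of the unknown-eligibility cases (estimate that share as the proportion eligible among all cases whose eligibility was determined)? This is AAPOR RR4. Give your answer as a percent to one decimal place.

Numerator: 1200 + 70 = 1270
Determined eligible: 1200 + 70 + 246 + 290 + 56 = 1862
e = 1862 / (1862 + 375) = 1862 / 2237 = 0.8324
e × U: 0.8324 × 468 = 389.56
Denom: 1862 + 389.56 = 2251.56
RR4 = 1270 / 2251.56 = 0.5641

56.4%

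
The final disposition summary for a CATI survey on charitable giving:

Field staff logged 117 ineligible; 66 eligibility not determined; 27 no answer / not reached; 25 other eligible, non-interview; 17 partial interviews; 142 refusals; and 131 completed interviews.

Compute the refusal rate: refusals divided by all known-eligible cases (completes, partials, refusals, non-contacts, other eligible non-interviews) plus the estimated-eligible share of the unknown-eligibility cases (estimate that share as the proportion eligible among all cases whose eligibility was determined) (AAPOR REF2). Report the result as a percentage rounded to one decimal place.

36.3%

Num → 142
Determined eligible → 131 + 17 + 142 + 27 + 25 = 342
e = 342 / (342 + 117) = 342 / 459 = 0.7451
e × U → 0.7451 × 66 = 49.18
Base → 342 + 49.18 = 391.18
REF2 = 142 / 391.18 = 0.3630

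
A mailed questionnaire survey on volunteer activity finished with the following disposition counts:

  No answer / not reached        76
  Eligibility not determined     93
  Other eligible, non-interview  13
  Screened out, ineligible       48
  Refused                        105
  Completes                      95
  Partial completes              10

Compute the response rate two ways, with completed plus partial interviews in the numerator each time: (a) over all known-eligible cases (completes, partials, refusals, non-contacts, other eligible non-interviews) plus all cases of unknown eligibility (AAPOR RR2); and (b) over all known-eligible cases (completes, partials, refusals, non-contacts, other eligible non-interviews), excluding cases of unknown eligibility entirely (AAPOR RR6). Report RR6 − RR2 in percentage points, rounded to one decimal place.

8.3

Top → 95 + 10 = 105
Base → 95 + 10 + 105 + 76 + 13 + 93 = 392
RR2 = 105 / 392 = 0.2679
Base → 95 + 10 + 105 + 76 + 13 = 299
RR6 = 105 / 299 = 0.3512
Difference = 35.12 − 26.79 = 8.33 percentage points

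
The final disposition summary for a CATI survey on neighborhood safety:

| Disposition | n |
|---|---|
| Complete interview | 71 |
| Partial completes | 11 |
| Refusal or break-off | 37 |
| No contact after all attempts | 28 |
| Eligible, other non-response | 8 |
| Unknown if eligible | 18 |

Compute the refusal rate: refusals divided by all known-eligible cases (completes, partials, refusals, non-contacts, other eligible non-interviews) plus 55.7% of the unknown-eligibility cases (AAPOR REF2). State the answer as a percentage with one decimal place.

Top → 37
Determined eligible → 71 + 11 + 37 + 28 + 8 = 155
Estimated eligible among unknowns → 0.5570 × 18 = 10.03
Denom → 155 + 10.03 = 165.03
REF2 = 37 / 165.03 = 0.2242

22.4%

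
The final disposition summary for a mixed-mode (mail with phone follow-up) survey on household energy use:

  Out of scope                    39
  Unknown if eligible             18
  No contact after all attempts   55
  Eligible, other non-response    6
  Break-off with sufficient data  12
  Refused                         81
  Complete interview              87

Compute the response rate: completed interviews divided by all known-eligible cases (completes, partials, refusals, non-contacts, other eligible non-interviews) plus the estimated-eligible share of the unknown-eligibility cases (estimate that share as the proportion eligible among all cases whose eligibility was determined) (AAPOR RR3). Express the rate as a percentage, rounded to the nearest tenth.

33.9%

Numerator: 87
Eligible (known): 87 + 12 + 81 + 55 + 6 = 241
e = 241 / (241 + 39) = 241 / 280 = 0.8607
Eligible share of unknowns: 0.8607 × 18 = 15.49
Denominator: 241 + 15.49 = 256.49
RR3 = 87 / 256.49 = 0.3392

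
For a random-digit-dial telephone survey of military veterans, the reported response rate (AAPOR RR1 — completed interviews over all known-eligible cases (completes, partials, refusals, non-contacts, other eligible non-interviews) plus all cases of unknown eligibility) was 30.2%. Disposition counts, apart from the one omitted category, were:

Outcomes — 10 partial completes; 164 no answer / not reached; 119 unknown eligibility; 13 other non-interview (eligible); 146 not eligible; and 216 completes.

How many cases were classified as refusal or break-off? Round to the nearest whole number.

193

RR1 = 216 / D = 0.302
D = 216 / 0.302 = 715.2
Other denominator terms total 522
refusal or break-off = 715.2 − 522 ≈ 193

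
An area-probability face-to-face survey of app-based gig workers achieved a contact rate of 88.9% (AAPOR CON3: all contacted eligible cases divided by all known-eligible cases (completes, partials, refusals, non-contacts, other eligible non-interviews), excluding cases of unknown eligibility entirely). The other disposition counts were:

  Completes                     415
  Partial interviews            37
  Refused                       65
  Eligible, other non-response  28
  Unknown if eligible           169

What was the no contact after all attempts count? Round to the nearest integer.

Numerator → 415 + 37 + 65 + 28 = 545
CON3 = 545 / D = 0.889
D = 545 / 0.889 = 613.0
Rest of base = 545
no contact after all attempts = 613.0 − 545 ≈ 68

68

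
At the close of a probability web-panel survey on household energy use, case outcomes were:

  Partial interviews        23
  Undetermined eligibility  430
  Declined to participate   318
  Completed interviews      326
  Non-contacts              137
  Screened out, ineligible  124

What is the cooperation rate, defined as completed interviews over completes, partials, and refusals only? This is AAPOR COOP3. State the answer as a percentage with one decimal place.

48.9%

Numerator: 326
Denominator: 326 + 23 + 318 = 667
COOP3 = 326 / 667 = 0.4888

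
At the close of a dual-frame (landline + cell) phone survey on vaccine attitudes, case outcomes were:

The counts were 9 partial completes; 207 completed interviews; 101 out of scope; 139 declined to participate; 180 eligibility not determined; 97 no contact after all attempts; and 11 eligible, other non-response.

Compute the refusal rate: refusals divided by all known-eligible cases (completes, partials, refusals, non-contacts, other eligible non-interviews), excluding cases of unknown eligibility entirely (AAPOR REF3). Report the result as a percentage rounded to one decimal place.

30.0%

Num = 139
Denom = 207 + 9 + 139 + 97 + 11 = 463
REF3 = 139 / 463 = 0.3002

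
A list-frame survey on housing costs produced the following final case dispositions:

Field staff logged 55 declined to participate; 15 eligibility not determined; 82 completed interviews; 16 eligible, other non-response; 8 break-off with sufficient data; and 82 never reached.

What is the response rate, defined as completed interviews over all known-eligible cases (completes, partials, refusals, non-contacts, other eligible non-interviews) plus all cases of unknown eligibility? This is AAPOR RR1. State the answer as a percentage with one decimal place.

Num = 82
Denominator = 82 + 8 + 55 + 82 + 16 + 15 = 258
RR1 = 82 / 258 = 0.3178

31.8%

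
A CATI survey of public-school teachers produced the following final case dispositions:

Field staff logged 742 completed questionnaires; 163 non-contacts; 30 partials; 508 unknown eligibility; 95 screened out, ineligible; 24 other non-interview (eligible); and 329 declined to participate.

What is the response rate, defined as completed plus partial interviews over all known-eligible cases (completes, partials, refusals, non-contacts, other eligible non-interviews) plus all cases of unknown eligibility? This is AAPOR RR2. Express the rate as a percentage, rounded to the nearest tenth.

Numerator → 742 + 30 = 772
Denominator → 742 + 30 + 329 + 163 + 24 + 508 = 1796
RR2 = 772 / 1796 = 0.4298

43.0%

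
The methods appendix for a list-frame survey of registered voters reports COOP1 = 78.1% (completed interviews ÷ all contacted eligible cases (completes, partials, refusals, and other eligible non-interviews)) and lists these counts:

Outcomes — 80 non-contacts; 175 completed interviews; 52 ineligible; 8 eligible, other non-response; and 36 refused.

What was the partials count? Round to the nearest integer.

COOP1 = 175 / D = 0.781
D = 175 / 0.781 = 224.1
Other denominator terms total 219
partials = 224.1 − 219 ≈ 5

5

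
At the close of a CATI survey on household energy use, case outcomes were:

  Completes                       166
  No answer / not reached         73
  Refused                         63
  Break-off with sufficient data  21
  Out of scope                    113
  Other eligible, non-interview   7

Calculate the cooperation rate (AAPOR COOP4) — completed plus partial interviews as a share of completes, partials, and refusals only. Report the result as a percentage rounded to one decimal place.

Numerator → 166 + 21 = 187
Denominator → 166 + 21 + 63 = 250
COOP4 = 187 / 250 = 0.7480

74.8%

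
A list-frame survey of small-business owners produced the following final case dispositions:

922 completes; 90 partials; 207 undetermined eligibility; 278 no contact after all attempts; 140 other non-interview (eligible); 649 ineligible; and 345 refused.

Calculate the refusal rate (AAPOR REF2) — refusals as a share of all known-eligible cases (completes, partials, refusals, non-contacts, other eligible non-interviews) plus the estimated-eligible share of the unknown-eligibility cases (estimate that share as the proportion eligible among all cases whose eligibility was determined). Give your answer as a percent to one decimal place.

Numerator → 345
Determined eligible → 922 + 90 + 345 + 278 + 140 = 1775
e = 1775 / (1775 + 649) = 1775 / 2424 = 0.7323
Estimated eligible among unknowns → 0.7323 × 207 = 151.59
Base → 1775 + 151.59 = 1926.59
REF2 = 345 / 1926.59 = 0.1791

17.9%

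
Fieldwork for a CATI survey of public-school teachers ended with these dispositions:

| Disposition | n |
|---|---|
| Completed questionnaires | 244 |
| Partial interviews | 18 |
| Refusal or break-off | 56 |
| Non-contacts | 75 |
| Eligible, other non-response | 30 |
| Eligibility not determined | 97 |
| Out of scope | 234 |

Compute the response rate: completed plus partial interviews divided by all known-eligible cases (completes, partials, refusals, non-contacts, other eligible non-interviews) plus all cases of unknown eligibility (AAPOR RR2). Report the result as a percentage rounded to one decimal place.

Num = 244 + 18 = 262
Base = 244 + 18 + 56 + 75 + 30 + 97 = 520
RR2 = 262 / 520 = 0.5038

50.4%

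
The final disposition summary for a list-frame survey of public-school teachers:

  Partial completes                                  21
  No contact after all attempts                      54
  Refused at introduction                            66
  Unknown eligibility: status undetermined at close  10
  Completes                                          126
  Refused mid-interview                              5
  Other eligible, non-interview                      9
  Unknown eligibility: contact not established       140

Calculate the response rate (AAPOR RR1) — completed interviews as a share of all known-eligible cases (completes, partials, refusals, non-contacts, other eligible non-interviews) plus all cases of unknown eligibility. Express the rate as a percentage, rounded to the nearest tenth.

29.2%

Refusal or break-off = 66 + 5 = 71
Unknown eligibility = 140 + 10 = 150
Numerator: 126
Base: 126 + 21 + 71 + 54 + 9 + 150 = 431
RR1 = 126 / 431 = 0.2923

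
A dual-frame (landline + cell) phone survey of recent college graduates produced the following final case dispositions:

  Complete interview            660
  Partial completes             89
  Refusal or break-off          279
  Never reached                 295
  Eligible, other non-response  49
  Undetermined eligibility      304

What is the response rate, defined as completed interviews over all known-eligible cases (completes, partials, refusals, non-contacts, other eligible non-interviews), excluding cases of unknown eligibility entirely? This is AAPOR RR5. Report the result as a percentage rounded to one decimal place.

48.1%

Numerator = 660
Denominator = 660 + 89 + 279 + 295 + 49 = 1372
RR5 = 660 / 1372 = 0.4810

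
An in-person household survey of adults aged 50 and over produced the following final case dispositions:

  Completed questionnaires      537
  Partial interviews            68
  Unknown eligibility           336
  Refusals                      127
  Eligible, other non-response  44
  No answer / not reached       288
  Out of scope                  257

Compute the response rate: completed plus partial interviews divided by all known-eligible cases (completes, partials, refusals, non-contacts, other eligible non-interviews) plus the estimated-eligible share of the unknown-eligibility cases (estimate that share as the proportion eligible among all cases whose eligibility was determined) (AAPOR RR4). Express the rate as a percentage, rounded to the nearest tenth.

45.3%

Num → 537 + 68 = 605
Known eligible → 537 + 68 + 127 + 288 + 44 = 1064
e = 1064 / (1064 + 257) = 1064 / 1321 = 0.8055
Eligible share of unknowns → 0.8055 × 336 = 270.65
Denominator → 1064 + 270.65 = 1334.65
RR4 = 605 / 1334.65 = 0.4533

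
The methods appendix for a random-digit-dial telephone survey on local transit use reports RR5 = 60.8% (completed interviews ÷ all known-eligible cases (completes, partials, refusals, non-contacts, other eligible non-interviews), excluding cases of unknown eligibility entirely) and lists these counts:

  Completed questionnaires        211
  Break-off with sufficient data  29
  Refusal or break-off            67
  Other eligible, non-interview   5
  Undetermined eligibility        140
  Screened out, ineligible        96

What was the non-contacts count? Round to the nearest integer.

RR5 = 211 / D = 0.608
D = 211 / 0.608 = 347.0
Other denominator terms total 312
non-contacts = 347.0 − 312 ≈ 35

35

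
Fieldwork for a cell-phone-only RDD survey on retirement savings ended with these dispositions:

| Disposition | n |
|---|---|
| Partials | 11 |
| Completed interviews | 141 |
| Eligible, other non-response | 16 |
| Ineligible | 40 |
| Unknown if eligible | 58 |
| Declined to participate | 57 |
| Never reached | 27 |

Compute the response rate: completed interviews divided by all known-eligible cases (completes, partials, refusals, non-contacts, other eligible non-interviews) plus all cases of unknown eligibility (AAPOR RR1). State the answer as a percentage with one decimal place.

Numerator: 141
Base: 141 + 11 + 57 + 27 + 16 + 58 = 310
RR1 = 141 / 310 = 0.4548

45.5%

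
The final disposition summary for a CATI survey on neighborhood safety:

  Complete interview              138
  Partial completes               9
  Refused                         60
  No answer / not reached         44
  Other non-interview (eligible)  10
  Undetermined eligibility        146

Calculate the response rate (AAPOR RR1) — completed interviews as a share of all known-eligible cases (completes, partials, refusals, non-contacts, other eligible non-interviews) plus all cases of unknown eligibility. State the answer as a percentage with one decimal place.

33.9%

Numerator: 138
Denom: 138 + 9 + 60 + 44 + 10 + 146 = 407
RR1 = 138 / 407 = 0.3391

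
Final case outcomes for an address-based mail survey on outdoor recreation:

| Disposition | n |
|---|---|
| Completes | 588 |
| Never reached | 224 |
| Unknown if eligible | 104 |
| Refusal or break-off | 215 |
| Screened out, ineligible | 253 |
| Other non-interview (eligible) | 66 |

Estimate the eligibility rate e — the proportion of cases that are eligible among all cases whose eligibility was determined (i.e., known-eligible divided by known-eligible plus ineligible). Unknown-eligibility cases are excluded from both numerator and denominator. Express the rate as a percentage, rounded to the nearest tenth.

Known eligible = 588 + 215 + 224 + 66 = 1093
e = 1093 / (1093 + 253) = 1093 / 1346 = 0.8120

81.2%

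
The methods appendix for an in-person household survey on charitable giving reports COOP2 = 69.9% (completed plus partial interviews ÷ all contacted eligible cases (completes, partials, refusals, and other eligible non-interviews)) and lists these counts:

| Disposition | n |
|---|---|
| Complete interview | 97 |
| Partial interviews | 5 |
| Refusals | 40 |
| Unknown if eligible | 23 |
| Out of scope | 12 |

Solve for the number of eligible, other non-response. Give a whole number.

Num = 97 + 5 = 102
COOP2 = 102 / D = 0.699
D = 102 / 0.699 = 145.9
Other denominator terms total 142
eligible, other non-response = 145.9 − 142 ≈ 4

4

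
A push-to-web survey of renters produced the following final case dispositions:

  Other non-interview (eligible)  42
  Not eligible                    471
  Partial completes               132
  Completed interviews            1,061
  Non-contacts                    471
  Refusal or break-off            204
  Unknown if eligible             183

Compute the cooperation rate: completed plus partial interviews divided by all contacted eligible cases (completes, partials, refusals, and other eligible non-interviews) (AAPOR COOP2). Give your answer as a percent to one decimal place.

Top = 1061 + 132 = 1193
Denom = 1061 + 132 + 204 + 42 = 1439
COOP2 = 1193 / 1439 = 0.8290

82.9%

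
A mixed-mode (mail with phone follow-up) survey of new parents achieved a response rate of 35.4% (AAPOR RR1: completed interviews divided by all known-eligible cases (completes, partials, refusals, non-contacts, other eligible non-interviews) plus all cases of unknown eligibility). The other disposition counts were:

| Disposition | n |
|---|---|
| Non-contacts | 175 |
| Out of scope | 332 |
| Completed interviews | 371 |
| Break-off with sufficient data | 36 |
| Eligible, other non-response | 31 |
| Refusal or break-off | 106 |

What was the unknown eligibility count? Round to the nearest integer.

329

RR1 = 371 / D = 0.354
D = 371 / 0.354 = 1048.0
Remaining denominator categories sum to 719
unknown eligibility = 1048.0 − 719 ≈ 329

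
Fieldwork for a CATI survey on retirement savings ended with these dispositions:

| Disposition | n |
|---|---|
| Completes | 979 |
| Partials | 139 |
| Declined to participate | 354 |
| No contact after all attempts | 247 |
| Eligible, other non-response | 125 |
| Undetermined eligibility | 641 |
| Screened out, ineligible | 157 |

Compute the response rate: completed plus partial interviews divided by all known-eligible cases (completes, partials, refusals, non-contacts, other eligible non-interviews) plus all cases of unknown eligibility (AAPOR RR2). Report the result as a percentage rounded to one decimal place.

45.0%

Numerator = 979 + 139 = 1118
Denom = 979 + 139 + 354 + 247 + 125 + 641 = 2485
RR2 = 1118 / 2485 = 0.4499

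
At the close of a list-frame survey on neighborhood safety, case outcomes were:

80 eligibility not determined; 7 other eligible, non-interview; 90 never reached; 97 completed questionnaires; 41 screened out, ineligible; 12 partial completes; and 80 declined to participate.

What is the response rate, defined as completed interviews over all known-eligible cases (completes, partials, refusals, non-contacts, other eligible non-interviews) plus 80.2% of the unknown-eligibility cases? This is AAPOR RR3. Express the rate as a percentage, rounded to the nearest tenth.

27.7%

Numerator: 97
Determined eligible: 97 + 12 + 80 + 90 + 7 = 286
Estimated eligible among unknowns: 0.8020 × 80 = 64.16
Denom: 286 + 64.16 = 350.16
RR3 = 97 / 350.16 = 0.2770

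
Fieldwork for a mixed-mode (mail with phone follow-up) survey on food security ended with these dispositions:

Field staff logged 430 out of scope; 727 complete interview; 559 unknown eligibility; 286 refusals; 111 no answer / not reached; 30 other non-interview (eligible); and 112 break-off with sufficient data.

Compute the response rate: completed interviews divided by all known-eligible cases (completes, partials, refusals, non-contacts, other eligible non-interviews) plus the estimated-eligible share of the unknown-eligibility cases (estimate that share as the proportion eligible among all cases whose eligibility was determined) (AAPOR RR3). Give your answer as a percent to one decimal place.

Top = 727
Determined eligible = 727 + 112 + 286 + 111 + 30 = 1266
e = 1266 / (1266 + 430) = 1266 / 1696 = 0.7465
Estimated eligible among unknowns = 0.7465 × 559 = 417.29
Denom = 1266 + 417.29 = 1683.29
RR3 = 727 / 1683.29 = 0.4319

43.2%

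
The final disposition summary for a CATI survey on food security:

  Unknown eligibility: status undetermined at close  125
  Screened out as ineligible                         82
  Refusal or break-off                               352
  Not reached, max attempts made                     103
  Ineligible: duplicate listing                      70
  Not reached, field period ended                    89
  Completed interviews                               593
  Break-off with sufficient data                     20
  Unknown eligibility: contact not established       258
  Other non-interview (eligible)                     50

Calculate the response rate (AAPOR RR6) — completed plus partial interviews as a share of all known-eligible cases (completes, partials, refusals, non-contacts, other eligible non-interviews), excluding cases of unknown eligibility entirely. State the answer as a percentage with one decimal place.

Non-contacts = 89 + 103 = 192
Unknown eligibility = 258 + 125 = 383
Ineligible = 82 + 70 = 152
Numerator → 593 + 20 = 613
Base → 593 + 20 + 352 + 192 + 50 = 1207
RR6 = 613 / 1207 = 0.5079

50.8%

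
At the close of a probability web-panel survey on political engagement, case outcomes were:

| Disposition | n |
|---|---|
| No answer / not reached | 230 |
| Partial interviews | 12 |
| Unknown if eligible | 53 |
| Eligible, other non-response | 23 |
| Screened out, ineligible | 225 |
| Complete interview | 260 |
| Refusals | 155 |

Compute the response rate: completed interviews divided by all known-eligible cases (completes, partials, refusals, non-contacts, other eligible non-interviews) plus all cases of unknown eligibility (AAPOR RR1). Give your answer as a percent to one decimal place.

Top: 260
Denominator: 260 + 12 + 155 + 230 + 23 + 53 = 733
RR1 = 260 / 733 = 0.3547

35.5%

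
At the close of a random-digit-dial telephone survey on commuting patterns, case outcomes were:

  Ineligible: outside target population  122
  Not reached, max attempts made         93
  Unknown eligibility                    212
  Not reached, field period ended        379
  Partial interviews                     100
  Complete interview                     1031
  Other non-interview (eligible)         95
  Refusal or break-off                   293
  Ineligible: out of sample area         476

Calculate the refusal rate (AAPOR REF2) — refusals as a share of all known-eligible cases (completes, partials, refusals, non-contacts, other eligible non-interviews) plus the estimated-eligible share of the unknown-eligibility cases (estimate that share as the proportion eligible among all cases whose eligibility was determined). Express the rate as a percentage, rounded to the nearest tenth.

Never reached = 379 + 93 = 472
Not eligible = 122 + 476 = 598
Num: 293
Eligible (known): 1031 + 100 + 293 + 472 + 95 = 1991
e = 1991 / (1991 + 598) = 1991 / 2589 = 0.7690
e × U: 0.7690 × 212 = 163.03
Denom: 1991 + 163.03 = 2154.03
REF2 = 293 / 2154.03 = 0.1360

13.6%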